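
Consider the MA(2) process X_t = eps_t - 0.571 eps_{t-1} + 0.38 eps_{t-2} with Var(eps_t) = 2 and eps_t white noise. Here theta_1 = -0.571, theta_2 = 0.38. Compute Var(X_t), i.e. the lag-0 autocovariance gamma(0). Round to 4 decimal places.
\gamma(0) = 2.9409

For an MA(q) process X_t = eps_t + sum_i theta_i eps_{t-i} with
Var(eps_t) = sigma^2, the variance is
  gamma(0) = sigma^2 * (1 + sum_i theta_i^2).
  sum_i theta_i^2 = (-0.571)^2 + (0.38)^2 = 0.326041 + 0.1444 = 0.470441.
  gamma(0) = 2 * (1 + 0.470441) = 2 * 1.470441 = 2.940882, which rounds to 2.9409.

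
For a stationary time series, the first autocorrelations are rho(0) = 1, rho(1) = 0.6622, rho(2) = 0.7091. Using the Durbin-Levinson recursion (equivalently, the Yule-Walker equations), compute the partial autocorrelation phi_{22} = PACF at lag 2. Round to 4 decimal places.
\phi_{22} = 0.4819

The PACF at lag k is phi_{kk}, the last component of the solution
to the Yule-Walker system G_k phi = r_k where
  (G_k)_{ij} = rho(|i - j|), (r_k)_i = rho(i), i,j = 1..k.
Equivalently, Durbin-Levinson gives phi_{kk} iteratively:
  phi_{11} = rho(1)
  phi_{kk} = [rho(k) - sum_{j=1..k-1} phi_{k-1,j} rho(k-j)]
            / [1 - sum_{j=1..k-1} phi_{k-1,j} rho(j)],
  phi_{k,j} = phi_{k-1,j} - phi_{kk} phi_{k-1,k-j},  j = 1..k-1.
Step k = 1:
  phi_11 = rho(1) = 0.6622.
Step k = 2:
  phi_22 = [rho(2) - phi_11 rho(1)] / [1 - phi_11 rho(1)] = [0.7091 - (0.6622)(0.6622)] / [1 - (0.6622)(0.6622)]
         = 0.27059116 / 0.56149116 = 0.4819.
Therefore phi_{22} = 0.4819.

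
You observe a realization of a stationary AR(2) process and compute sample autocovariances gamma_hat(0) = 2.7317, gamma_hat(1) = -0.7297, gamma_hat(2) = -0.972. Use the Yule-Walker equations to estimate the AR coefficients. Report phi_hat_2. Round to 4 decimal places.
\hat\phi_{2} = -0.4600

The Yule-Walker equations for an AR(p) process read, in matrix form,
  Gamma_p phi = r_p,   with   (Gamma_p)_{ij} = gamma(|i - j|),
                       (r_p)_i = gamma(i),   i,j = 1..p.
Substitute the sample gammas (Toeplitz matrix and right-hand side of size 2):
  Gamma_p = [[2.7317, -0.7297], [-0.7297, 2.7317]]
  r_p     = [-0.7297, -0.972]
Written out:
  2.7317 phi_1 - 0.7297 phi_2 = -0.7297
  -0.7297 phi_1 + 2.7317 phi_2 = -0.972
Solve by Cramer's rule:
  det = gamma(0)^2 - gamma(1)^2 = (2.7317)^2 - (-0.7297)^2 = 7.46218489 - 0.53246209 = 6.9297228
  phi_hat_1 = [gamma(1) gamma(0) - gamma(1) gamma(2)] / det = [(-0.7297)(2.7317) - (-0.7297)(-0.972)] / 6.9297228 = -2.70258989 / 6.9297228 = -0.39
  phi_hat_2 = [gamma(0) gamma(2) - gamma(1)^2] / det = [(2.7317)(-0.972) - (-0.7297)^2] / 6.9297228 = -3.18767449 / 6.9297228 = -0.46
So phi_hat = [-0.3900, -0.4600].
Therefore phi_hat_2 = -0.4600.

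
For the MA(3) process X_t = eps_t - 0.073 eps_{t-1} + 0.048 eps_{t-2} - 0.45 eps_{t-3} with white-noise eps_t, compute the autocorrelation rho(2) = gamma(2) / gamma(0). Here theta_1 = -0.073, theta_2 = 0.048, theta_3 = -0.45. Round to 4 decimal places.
\rho(2) = 0.0668

For an MA(q) process with theta_0 = 1, the autocovariance is
  gamma(k) = sigma^2 * sum_{i=0..q-k} theta_i * theta_{i+k},
and rho(k) = gamma(k) / gamma(0). Sigma^2 cancels.
  numerator   = (1)*(0.048) + (-0.073)*(-0.45) = 0.08085.
  denominator = (1)^2 + (-0.073)^2 + (0.048)^2 + (-0.45)^2 = 1.210133.
  rho(2) = 0.08085 / 1.210133 = 0.0668.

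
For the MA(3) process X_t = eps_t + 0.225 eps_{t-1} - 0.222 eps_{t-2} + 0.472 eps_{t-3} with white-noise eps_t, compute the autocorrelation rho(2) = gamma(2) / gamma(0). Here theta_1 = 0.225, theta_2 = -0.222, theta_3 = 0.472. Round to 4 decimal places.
\rho(2) = -0.0875

For an MA(q) process with theta_0 = 1, the autocovariance is
  gamma(k) = sigma^2 * sum_{i=0..q-k} theta_i * theta_{i+k},
and rho(k) = gamma(k) / gamma(0). Sigma^2 cancels.
  numerator   = (1)*(-0.222) + (0.225)*(0.472) = -0.1158.
  denominator = (1)^2 + (0.225)^2 + (-0.222)^2 + (0.472)^2 = 1.322693.
  rho(2) = -0.1158 / 1.322693 = -0.0875.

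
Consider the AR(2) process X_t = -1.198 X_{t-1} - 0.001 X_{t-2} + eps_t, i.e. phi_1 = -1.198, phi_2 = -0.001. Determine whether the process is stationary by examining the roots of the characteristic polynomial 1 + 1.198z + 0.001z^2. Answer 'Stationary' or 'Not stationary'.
\text{Not stationary}

The AR(p) characteristic polynomial is P(z) = 1 + 1.198z + 0.001z^2.
Stationarity requires all roots to lie outside the unit circle, i.e. |z| > 1 for every root.
Set 1 + (1.198) z + (0.001) z^2 = 0, i.e. a z^2 + b z + c = 0 with a = 0.001, b = 1.198, c = 1.
Discriminant D = b^2 - 4ac = (1.198)^2 - 4*(0.001)*1 = 1.435204 - (0.004) = 1.431204.
D >= 0, so the roots are real: z = (-b +/- sqrt(D)) / (2a) = (-1.198 +/- 1.196329) / (0.002).
  z_1 = (-1.198 + 1.196329) / (0.002) = -0.8353,   |z_1| = 0.8353.
  z_2 = (-1.198 - 1.196329) / (0.002) = -1197.1647,   |z_2| = 1197.1647.
Moduli of all roots: 0.8353, 1197.1647.
All moduli strictly greater than 1? No.
Verdict: Not stationary.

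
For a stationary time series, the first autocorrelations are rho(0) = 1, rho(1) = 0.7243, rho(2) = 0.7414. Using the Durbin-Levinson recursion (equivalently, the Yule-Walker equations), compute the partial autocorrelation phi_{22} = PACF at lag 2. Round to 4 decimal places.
\phi_{22} = 0.4560

The PACF at lag k is phi_{kk}, the last component of the solution
to the Yule-Walker system G_k phi = r_k where
  (G_k)_{ij} = rho(|i - j|), (r_k)_i = rho(i), i,j = 1..k.
Equivalently, Durbin-Levinson gives phi_{kk} iteratively:
  phi_{11} = rho(1)
  phi_{kk} = [rho(k) - sum_{j=1..k-1} phi_{k-1,j} rho(k-j)]
            / [1 - sum_{j=1..k-1} phi_{k-1,j} rho(j)],
  phi_{k,j} = phi_{k-1,j} - phi_{kk} phi_{k-1,k-j},  j = 1..k-1.
Step k = 1:
  phi_11 = rho(1) = 0.7243.
Step k = 2:
  phi_22 = [rho(2) - phi_11 rho(1)] / [1 - phi_11 rho(1)] = [0.7414 - (0.7243)(0.7243)] / [1 - (0.7243)(0.7243)]
         = 0.21678951 / 0.47538951 = 0.456.
Therefore phi_{22} = 0.4560.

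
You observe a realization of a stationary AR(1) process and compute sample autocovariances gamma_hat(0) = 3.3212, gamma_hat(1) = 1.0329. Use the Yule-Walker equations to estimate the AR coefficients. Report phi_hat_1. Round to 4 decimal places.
\hat\phi_{1} = 0.3110

The Yule-Walker equations for an AR(p) process read, in matrix form,
  Gamma_p phi = r_p,   with   (Gamma_p)_{ij} = gamma(|i - j|),
                       (r_p)_i = gamma(i),   i,j = 1..p.
Substitute the sample gammas (Toeplitz matrix and right-hand side of size 1):
  Gamma_p = [[3.3212]]
  r_p     = [1.0329]
With p = 1 this is the single equation gamma(0) phi_1 = gamma(1):
  phi_hat_1 = gamma(1) / gamma(0) = 1.0329 / 3.3212 = 0.3110.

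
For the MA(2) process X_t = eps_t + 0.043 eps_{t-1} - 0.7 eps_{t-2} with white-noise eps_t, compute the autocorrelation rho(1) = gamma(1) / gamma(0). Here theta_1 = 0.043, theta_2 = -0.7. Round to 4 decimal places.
\rho(1) = 0.0086

For an MA(q) process with theta_0 = 1, the autocovariance is
  gamma(k) = sigma^2 * sum_{i=0..q-k} theta_i * theta_{i+k},
and rho(k) = gamma(k) / gamma(0). Sigma^2 cancels.
  numerator   = (1)*(0.043) + (0.043)*(-0.7) = 0.0129.
  denominator = (1)^2 + (0.043)^2 + (-0.7)^2 = 1.491849.
  rho(1) = 0.0129 / 1.491849 = 0.0086.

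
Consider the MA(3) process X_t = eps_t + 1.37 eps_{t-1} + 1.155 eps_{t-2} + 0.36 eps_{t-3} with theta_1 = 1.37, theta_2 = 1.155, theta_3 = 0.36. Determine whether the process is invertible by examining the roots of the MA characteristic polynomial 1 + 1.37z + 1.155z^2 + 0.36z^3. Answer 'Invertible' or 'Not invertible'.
\text{Invertible}

The MA(q) characteristic polynomial is P(z) = 1 + 1.37z + 1.155z^2 + 0.36z^3.
Invertibility requires all roots to lie outside the unit circle, i.e. |z| > 1 for every root.
Degree 3: look for a simple real root z0 first, then factor out (1 - z/z0) and solve the remaining quadratic.
Testing z0 = -2: P(-2) = 1 + (1.37)(-2) + (1.155)(-2)^2 + (0.36)(-2)^3
  = 1 + (-2.74) + (4.62) + (-2.88) = 0.  So z_0 = -2 is a root, |z_0| = 2.
Divide out the factor (1 + 0.5 z) = (1 - z/z0) (since 1/z0 = -0.5):
  P(z) = (1 + 0.5 z)(1 + (0.87) z + (0.72) z^2)
  [check: z-coef 0.87 - (-0.5) = 1.37; z^2-coef 0.72 - (-0.5)(0.87) = 1.155; z^3-coef -(-0.5)(0.72) = 0.36.]
Remaining roots from the quadratic factor 1 + (0.87) z + (0.72) z^2:
  Set 1 + (0.87) z + (0.72) z^2 = 0, i.e. a z^2 + b z + c = 0 with a = 0.72, b = 0.87, c = 1.
  Discriminant D = b^2 - 4ac = (0.87)^2 - 4*(0.72)*1 = 0.7569 - (2.88) = -2.1231.
  D < 0, so the roots are the complex-conjugate pair z = (-b +/- i sqrt(-D)) / (2a) = -0.6042 +/- 1.0119i.
  For a conjugate pair |z|^2 = z * conj(z) = (product of roots) = c/a = 1/(0.72) = 1.388889, so |z| = sqrt(1.388889) = 1.1785 for both roots.
Moduli of all roots: 2.0000, 1.1785, 1.1785.
All moduli strictly greater than 1? Yes.
Verdict: Invertible.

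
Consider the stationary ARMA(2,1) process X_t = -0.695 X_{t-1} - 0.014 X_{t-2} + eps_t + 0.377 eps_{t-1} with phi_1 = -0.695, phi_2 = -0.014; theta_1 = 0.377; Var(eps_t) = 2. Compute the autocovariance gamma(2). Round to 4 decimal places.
\gamma(2) = 0.5740

Multiply the model equation by X_{t-k} and take expectations. With theta_0 = psi_0 = 1 and psi_j the MA(infinity) weights, this gives
  gamma(k) - sum_i phi_i gamma(k-i) = c_k,
  c_k = sigma^2 * sum_{j=k..q} theta_j psi_{j-k}   (c_k = 0 for k > q),
using gamma(-m) = gamma(m).
psi-weights needed (psi_j = theta_j + sum_i phi_i psi_{j-i}):
  psi_1 = theta_1 + phi_1 = 0.377 + (-0.695) = -0.318
Right-hand sides:
  c_0 = sigma^2 (1 + theta_1 psi_1) = 2 * (1 + (0.377)(-0.318)) = 2 * 0.880114 = 1.760228
  c_1 = sigma^2 theta_1 = 2 * (0.377) = 0.754
  c_2 = 0
Equations for k = 0, 1, 2 (AR order 2, c_2 = 0):
  (E0) gamma(0) = phi_1 gamma(1) + phi_2 gamma(2) + c_0
  (E1) gamma(1) = phi_1 gamma(0) + phi_2 gamma(1) + c_1
  (E2) gamma(2) = phi_1 gamma(1) + phi_2 gamma(0)
From (E1): gamma(1) = A gamma(0) + B with
  A = phi_1 / (1 - phi_2) = -0.695 / 1.014 = -0.685404,   B = c_1 / (1 - phi_2) = 0.754 / 1.014 = 0.74359.
Insert (E2) into (E0): gamma(0) (1 - phi_2^2) = phi_1 (1 + phi_2) gamma(1) + c_0.
  phi_1 (1 + phi_2) = (-0.695)(0.986) = -0.68527,   1 - phi_2^2 = 0.999804.
Replace gamma(1) by A gamma(0) + B and collect gamma(0):
  gamma(0) [0.999804 - (-0.68527)(-0.685404)] = (-0.68527)(0.74359) + 1.760228
  gamma(0) * 0.530117 = 1.250668
  gamma(0) = 1.250668 / 0.530117 = 2.359231.
  gamma(1) = A gamma(0) + B = (-0.685404)(2.359231) + (0.74359) = -0.873437.
  gamma(2) = phi_1 gamma(1) + phi_2 gamma(0) = (-0.695)(-0.873437) + (-0.014)(2.359231) = 0.57401.
Therefore gamma(2) = 0.5740 (to 4 decimal places).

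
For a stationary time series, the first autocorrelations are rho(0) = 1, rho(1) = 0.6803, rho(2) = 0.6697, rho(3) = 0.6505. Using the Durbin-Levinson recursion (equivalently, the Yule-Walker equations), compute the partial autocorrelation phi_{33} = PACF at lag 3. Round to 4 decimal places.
\phi_{33} = 0.2369

The PACF at lag k is phi_{kk}, the last component of the solution
to the Yule-Walker system G_k phi = r_k where
  (G_k)_{ij} = rho(|i - j|), (r_k)_i = rho(i), i,j = 1..k.
Equivalently, Durbin-Levinson gives phi_{kk} iteratively:
  phi_{11} = rho(1)
  phi_{kk} = [rho(k) - sum_{j=1..k-1} phi_{k-1,j} rho(k-j)]
            / [1 - sum_{j=1..k-1} phi_{k-1,j} rho(j)],
  phi_{k,j} = phi_{k-1,j} - phi_{kk} phi_{k-1,k-j},  j = 1..k-1.
Step k = 1:
  phi_11 = rho(1) = 0.6803.
Step k = 2:
  phi_22 = [rho(2) - phi_11 rho(1)] / [1 - phi_11 rho(1)] = [0.6697 - (0.6803)(0.6803)] / [1 - (0.6803)(0.6803)]
         = 0.20689191 / 0.53719191 = 0.385136.
  Update: phi_21 = phi_11 - phi_22 phi_11 = 0.6803 - (0.385136)(0.6803) = 0.418292.
Step k = 3:
  phi_33 = [rho(3) - phi_21 rho(2) - phi_22 rho(1)] / [1 - phi_21 rho(1) - phi_22 rho(2)]
    numerator   = 0.6505 - (0.418292)(0.6697) - (0.385136)(0.6803) = 0.10836185
    denominator = 1 - (0.418292)(0.6803) - (0.385136)(0.6697) = 0.4575104
  phi_33 = 0.10836185 / 0.4575104 = 0.2369.
Therefore phi_{33} = 0.2369.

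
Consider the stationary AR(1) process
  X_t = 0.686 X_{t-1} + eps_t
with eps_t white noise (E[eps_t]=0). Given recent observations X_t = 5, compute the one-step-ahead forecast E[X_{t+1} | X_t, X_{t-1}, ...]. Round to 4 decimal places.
E[X_{t+1} \mid \mathcal F_t] = 3.4300

For an AR(p) model X_t = c + sum_i phi_i X_{t-i} + eps_t, the
one-step-ahead conditional mean is
  E[X_{t+1} | X_t, ...] = c + sum_i phi_i X_{t+1-i}.
Substitute known values:
  E[X_{t+1} | ...] = (0.686) * (5)
                   = 3.4300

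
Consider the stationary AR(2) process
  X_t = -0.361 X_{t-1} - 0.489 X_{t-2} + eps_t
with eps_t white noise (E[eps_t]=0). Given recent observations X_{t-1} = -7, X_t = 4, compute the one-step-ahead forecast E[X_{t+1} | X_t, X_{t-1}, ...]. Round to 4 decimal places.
E[X_{t+1} \mid \mathcal F_t] = 1.9790

For an AR(p) model X_t = c + sum_i phi_i X_{t-i} + eps_t, the
one-step-ahead conditional mean is
  E[X_{t+1} | X_t, ...] = c + sum_i phi_i X_{t+1-i}.
Substitute known values:
  E[X_{t+1} | ...] = (-0.361) * (4) + (-0.489) * (-7)
                   = 1.9790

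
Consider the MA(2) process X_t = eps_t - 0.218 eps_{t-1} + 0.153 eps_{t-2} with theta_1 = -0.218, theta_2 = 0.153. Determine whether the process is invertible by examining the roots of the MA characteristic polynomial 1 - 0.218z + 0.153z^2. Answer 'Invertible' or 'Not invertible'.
\text{Invertible}

The MA(q) characteristic polynomial is P(z) = 1 - 0.218z + 0.153z^2.
Invertibility requires all roots to lie outside the unit circle, i.e. |z| > 1 for every root.
Set 1 + (-0.218) z + (0.153) z^2 = 0, i.e. a z^2 + b z + c = 0 with a = 0.153, b = -0.218, c = 1.
Discriminant D = b^2 - 4ac = (-0.218)^2 - 4*(0.153)*1 = 0.047524 - (0.612) = -0.564476.
D < 0, so the roots are the complex-conjugate pair z = (-b +/- i sqrt(-D)) / (2a) = 0.7124 +/- 2.4553i.
For a conjugate pair |z|^2 = z * conj(z) = (product of roots) = c/a = 1/(0.153) = 6.535948, so |z| = sqrt(6.535948) = 2.5565 for both roots.
Moduli of all roots: 2.5565, 2.5565.
All moduli strictly greater than 1? Yes.
Verdict: Invertible.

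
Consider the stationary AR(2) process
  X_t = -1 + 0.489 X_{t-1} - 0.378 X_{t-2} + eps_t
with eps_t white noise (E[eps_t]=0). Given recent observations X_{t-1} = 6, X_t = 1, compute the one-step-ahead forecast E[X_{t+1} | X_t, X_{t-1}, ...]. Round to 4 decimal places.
E[X_{t+1} \mid \mathcal F_t] = -2.7790

For an AR(p) model X_t = c + sum_i phi_i X_{t-i} + eps_t, the
one-step-ahead conditional mean is
  E[X_{t+1} | X_t, ...] = c + sum_i phi_i X_{t+1-i}.
Substitute known values:
  E[X_{t+1} | ...] = -1 + (0.489) * (1) + (-0.378) * (6)
                   = -2.7790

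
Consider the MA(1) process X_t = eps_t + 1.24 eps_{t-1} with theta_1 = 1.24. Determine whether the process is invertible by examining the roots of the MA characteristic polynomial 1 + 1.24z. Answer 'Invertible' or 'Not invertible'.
\text{Not invertible}

The MA(q) characteristic polynomial is P(z) = 1 + 1.24z.
Invertibility requires all roots to lie outside the unit circle, i.e. |z| > 1 for every root.
This is linear in z: 1 + (1.24) z = 0  =>  z = -1/(1.24) = -0.806452,  |z| = 0.806452.
Moduli of all roots: 0.8065.
All moduli strictly greater than 1? No.
Verdict: Not invertible.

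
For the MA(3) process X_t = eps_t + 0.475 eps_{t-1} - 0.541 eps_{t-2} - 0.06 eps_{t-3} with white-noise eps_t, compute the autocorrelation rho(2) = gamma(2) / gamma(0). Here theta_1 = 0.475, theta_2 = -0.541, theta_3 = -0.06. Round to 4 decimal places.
\rho(2) = -0.3742

For an MA(q) process with theta_0 = 1, the autocovariance is
  gamma(k) = sigma^2 * sum_{i=0..q-k} theta_i * theta_{i+k},
and rho(k) = gamma(k) / gamma(0). Sigma^2 cancels.
  numerator   = (1)*(-0.541) + (0.475)*(-0.06) = -0.5695.
  denominator = (1)^2 + (0.475)^2 + (-0.541)^2 + (-0.06)^2 = 1.521906.
  rho(2) = -0.5695 / 1.521906 = -0.3742.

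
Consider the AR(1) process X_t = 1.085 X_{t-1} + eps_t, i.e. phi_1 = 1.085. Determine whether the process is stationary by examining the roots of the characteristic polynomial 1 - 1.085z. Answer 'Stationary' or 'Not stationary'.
\text{Not stationary}

The AR(p) characteristic polynomial is P(z) = 1 - 1.085z.
Stationarity requires all roots to lie outside the unit circle, i.e. |z| > 1 for every root.
This is linear in z: 1 + (-1.085) z = 0  =>  z = -1/(-1.085) = 0.921659,  |z| = 0.921659.
Moduli of all roots: 0.9217.
All moduli strictly greater than 1? No.
Verdict: Not stationary.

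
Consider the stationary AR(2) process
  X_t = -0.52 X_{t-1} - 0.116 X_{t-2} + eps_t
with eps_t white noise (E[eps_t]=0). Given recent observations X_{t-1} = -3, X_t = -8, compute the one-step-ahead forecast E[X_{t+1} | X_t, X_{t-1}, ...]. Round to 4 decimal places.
E[X_{t+1} \mid \mathcal F_t] = 4.5080

For an AR(p) model X_t = c + sum_i phi_i X_{t-i} + eps_t, the
one-step-ahead conditional mean is
  E[X_{t+1} | X_t, ...] = c + sum_i phi_i X_{t+1-i}.
Substitute known values:
  E[X_{t+1} | ...] = (-0.52) * (-8) + (-0.116) * (-3)
                   = 4.5080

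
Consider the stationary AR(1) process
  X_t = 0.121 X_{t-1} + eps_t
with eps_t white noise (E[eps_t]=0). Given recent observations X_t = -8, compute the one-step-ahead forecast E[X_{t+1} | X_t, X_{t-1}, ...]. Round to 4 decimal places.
E[X_{t+1} \mid \mathcal F_t] = -0.9680

For an AR(p) model X_t = c + sum_i phi_i X_{t-i} + eps_t, the
one-step-ahead conditional mean is
  E[X_{t+1} | X_t, ...] = c + sum_i phi_i X_{t+1-i}.
Substitute known values:
  E[X_{t+1} | ...] = (0.121) * (-8)
                   = -0.9680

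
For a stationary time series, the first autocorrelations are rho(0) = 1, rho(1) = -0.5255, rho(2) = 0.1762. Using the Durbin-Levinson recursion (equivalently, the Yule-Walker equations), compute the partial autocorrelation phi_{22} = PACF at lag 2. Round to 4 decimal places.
\phi_{22} = -0.1381

The PACF at lag k is phi_{kk}, the last component of the solution
to the Yule-Walker system G_k phi = r_k where
  (G_k)_{ij} = rho(|i - j|), (r_k)_i = rho(i), i,j = 1..k.
Equivalently, Durbin-Levinson gives phi_{kk} iteratively:
  phi_{11} = rho(1)
  phi_{kk} = [rho(k) - sum_{j=1..k-1} phi_{k-1,j} rho(k-j)]
            / [1 - sum_{j=1..k-1} phi_{k-1,j} rho(j)],
  phi_{k,j} = phi_{k-1,j} - phi_{kk} phi_{k-1,k-j},  j = 1..k-1.
Step k = 1:
  phi_11 = rho(1) = -0.5255.
Step k = 2:
  phi_22 = [rho(2) - phi_11 rho(1)] / [1 - phi_11 rho(1)] = [0.1762 - (-0.5255)(-0.5255)] / [1 - (-0.5255)(-0.5255)]
         = -0.09995025 / 0.72384975 = -0.1381.
Therefore phi_{22} = -0.1381.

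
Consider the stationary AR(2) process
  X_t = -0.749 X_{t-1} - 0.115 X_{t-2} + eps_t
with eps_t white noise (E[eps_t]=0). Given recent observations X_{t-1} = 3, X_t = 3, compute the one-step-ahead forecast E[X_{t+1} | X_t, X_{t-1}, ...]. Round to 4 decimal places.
E[X_{t+1} \mid \mathcal F_t] = -2.5920

For an AR(p) model X_t = c + sum_i phi_i X_{t-i} + eps_t, the
one-step-ahead conditional mean is
  E[X_{t+1} | X_t, ...] = c + sum_i phi_i X_{t+1-i}.
Substitute known values:
  E[X_{t+1} | ...] = (-0.749) * (3) + (-0.115) * (3)
                   = -2.5920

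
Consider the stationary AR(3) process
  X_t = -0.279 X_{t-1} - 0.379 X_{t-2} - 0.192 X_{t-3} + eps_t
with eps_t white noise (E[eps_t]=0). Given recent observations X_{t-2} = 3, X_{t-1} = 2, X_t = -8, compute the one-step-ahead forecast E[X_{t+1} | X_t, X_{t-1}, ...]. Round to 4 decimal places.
E[X_{t+1} \mid \mathcal F_t] = 0.8980

For an AR(p) model X_t = c + sum_i phi_i X_{t-i} + eps_t, the
one-step-ahead conditional mean is
  E[X_{t+1} | X_t, ...] = c + sum_i phi_i X_{t+1-i}.
Substitute known values:
  E[X_{t+1} | ...] = (-0.279) * (-8) + (-0.379) * (2) + (-0.192) * (3)
                   = 0.8980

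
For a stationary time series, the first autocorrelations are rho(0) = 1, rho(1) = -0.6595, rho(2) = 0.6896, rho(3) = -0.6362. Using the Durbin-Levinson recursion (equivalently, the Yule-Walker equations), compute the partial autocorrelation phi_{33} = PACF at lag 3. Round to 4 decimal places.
\phi_{33} = -0.1980

The PACF at lag k is phi_{kk}, the last component of the solution
to the Yule-Walker system G_k phi = r_k where
  (G_k)_{ij} = rho(|i - j|), (r_k)_i = rho(i), i,j = 1..k.
Equivalently, Durbin-Levinson gives phi_{kk} iteratively:
  phi_{11} = rho(1)
  phi_{kk} = [rho(k) - sum_{j=1..k-1} phi_{k-1,j} rho(k-j)]
            / [1 - sum_{j=1..k-1} phi_{k-1,j} rho(j)],
  phi_{k,j} = phi_{k-1,j} - phi_{kk} phi_{k-1,k-j},  j = 1..k-1.
Step k = 1:
  phi_11 = rho(1) = -0.6595.
Step k = 2:
  phi_22 = [rho(2) - phi_11 rho(1)] / [1 - phi_11 rho(1)] = [0.6896 - (-0.6595)(-0.6595)] / [1 - (-0.6595)(-0.6595)]
         = 0.25465975 / 0.56505975 = 0.450678.
  Update: phi_21 = phi_11 - phi_22 phi_11 = -0.6595 - (0.450678)(-0.6595) = -0.362278.
Step k = 3:
  phi_33 = [rho(3) - phi_21 rho(2) - phi_22 rho(1)] / [1 - phi_21 rho(1) - phi_22 rho(2)]
    numerator   = -0.6362 - (-0.362278)(0.6896) - (0.450678)(-0.6595) = -0.08915114
    denominator = 1 - (-0.362278)(-0.6595) - (0.450678)(0.6896) = 0.45029031
  phi_33 = -0.08915114 / 0.45029031 = -0.198.
Therefore phi_{33} = -0.1980.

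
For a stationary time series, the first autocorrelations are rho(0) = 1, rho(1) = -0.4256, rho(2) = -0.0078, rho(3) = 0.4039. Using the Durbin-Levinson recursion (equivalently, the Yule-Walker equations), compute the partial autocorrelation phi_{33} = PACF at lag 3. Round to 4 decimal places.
\phi_{33} = 0.3890

The PACF at lag k is phi_{kk}, the last component of the solution
to the Yule-Walker system G_k phi = r_k where
  (G_k)_{ij} = rho(|i - j|), (r_k)_i = rho(i), i,j = 1..k.
Equivalently, Durbin-Levinson gives phi_{kk} iteratively:
  phi_{11} = rho(1)
  phi_{kk} = [rho(k) - sum_{j=1..k-1} phi_{k-1,j} rho(k-j)]
            / [1 - sum_{j=1..k-1} phi_{k-1,j} rho(j)],
  phi_{k,j} = phi_{k-1,j} - phi_{kk} phi_{k-1,k-j},  j = 1..k-1.
Step k = 1:
  phi_11 = rho(1) = -0.4256.
Step k = 2:
  phi_22 = [rho(2) - phi_11 rho(1)] / [1 - phi_11 rho(1)] = [-0.0078 - (-0.4256)(-0.4256)] / [1 - (-0.4256)(-0.4256)]
         = -0.18893536 / 0.81886464 = -0.230728.
  Update: phi_21 = phi_11 - phi_22 phi_11 = -0.4256 - (-0.230728)(-0.4256) = -0.523798.
Step k = 3:
  phi_33 = [rho(3) - phi_21 rho(2) - phi_22 rho(1)] / [1 - phi_21 rho(1) - phi_22 rho(2)]
    numerator   = 0.4039 - (-0.523798)(-0.0078) - (-0.230728)(-0.4256) = 0.30161635
    denominator = 1 - (-0.523798)(-0.4256) - (-0.230728)(-0.0078) = 0.77527188
  phi_33 = 0.30161635 / 0.77527188 = 0.389.
Therefore phi_{33} = 0.3890.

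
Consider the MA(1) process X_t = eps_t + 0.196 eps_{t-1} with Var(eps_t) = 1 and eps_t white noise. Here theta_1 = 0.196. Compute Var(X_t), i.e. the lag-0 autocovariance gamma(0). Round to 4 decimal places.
\gamma(0) = 1.0384

For an MA(q) process X_t = eps_t + sum_i theta_i eps_{t-i} with
Var(eps_t) = sigma^2, the variance is
  gamma(0) = sigma^2 * (1 + sum_i theta_i^2).
  sum_i theta_i^2 = (0.196)^2 = 0.038416.
  gamma(0) = 1 * (1 + 0.038416) = 1 * 1.038416 = 1.038416, which rounds to 1.0384.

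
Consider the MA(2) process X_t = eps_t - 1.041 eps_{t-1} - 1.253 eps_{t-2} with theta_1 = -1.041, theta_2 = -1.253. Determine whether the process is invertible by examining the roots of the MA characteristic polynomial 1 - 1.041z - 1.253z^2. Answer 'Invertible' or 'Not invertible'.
\text{Not invertible}

The MA(q) characteristic polynomial is P(z) = 1 - 1.041z - 1.253z^2.
Invertibility requires all roots to lie outside the unit circle, i.e. |z| > 1 for every root.
Set 1 + (-1.041) z + (-1.253) z^2 = 0, i.e. a z^2 + b z + c = 0 with a = -1.253, b = -1.041, c = 1.
Discriminant D = b^2 - 4ac = (-1.041)^2 - 4*(-1.253)*1 = 1.083681 - (-5.012) = 6.095681.
D >= 0, so the roots are real: z = (-b +/- sqrt(D)) / (2a) = (1.041 +/- 2.468943) / (-2.506).
  z_1 = (1.041 + 2.468943) / (-2.506) = -1.4006,   |z_1| = 1.4006.
  z_2 = (1.041 - 2.468943) / (-2.506) = 0.5698,   |z_2| = 0.5698.
Moduli of all roots: 1.4006, 0.5698.
All moduli strictly greater than 1? No.
Verdict: Not invertible.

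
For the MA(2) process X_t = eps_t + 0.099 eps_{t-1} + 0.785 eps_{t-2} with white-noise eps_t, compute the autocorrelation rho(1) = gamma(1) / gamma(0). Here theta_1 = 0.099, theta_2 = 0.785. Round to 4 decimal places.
\rho(1) = 0.1087

For an MA(q) process with theta_0 = 1, the autocovariance is
  gamma(k) = sigma^2 * sum_{i=0..q-k} theta_i * theta_{i+k},
and rho(k) = gamma(k) / gamma(0). Sigma^2 cancels.
  numerator   = (1)*(0.099) + (0.099)*(0.785) = 0.176715.
  denominator = (1)^2 + (0.099)^2 + (0.785)^2 = 1.626026.
  rho(1) = 0.176715 / 1.626026 = 0.1087.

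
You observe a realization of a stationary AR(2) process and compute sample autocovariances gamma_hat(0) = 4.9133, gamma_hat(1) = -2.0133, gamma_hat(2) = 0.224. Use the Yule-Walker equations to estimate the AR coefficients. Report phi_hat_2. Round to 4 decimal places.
\hat\phi_{2} = -0.1470

The Yule-Walker equations for an AR(p) process read, in matrix form,
  Gamma_p phi = r_p,   with   (Gamma_p)_{ij} = gamma(|i - j|),
                       (r_p)_i = gamma(i),   i,j = 1..p.
Substitute the sample gammas (Toeplitz matrix and right-hand side of size 2):
  Gamma_p = [[4.9133, -2.0133], [-2.0133, 4.9133]]
  r_p     = [-2.0133, 0.224]
Written out:
  4.9133 phi_1 - 2.0133 phi_2 = -2.0133
  -2.0133 phi_1 + 4.9133 phi_2 = 0.224
Solve by Cramer's rule:
  det = gamma(0)^2 - gamma(1)^2 = (4.9133)^2 - (-2.0133)^2 = 24.14051689 - 4.05337689 = 20.08714
  phi_hat_1 = [gamma(1) gamma(0) - gamma(1) gamma(2)] / det = [(-2.0133)(4.9133) - (-2.0133)(0.224)] / 20.08714 = -9.44096769 / 20.08714 = -0.47
  phi_hat_2 = [gamma(0) gamma(2) - gamma(1)^2] / det = [(4.9133)(0.224) - (-2.0133)^2] / 20.08714 = -2.95279769 / 20.08714 = -0.147
So phi_hat = [-0.4700, -0.1470].
Therefore phi_hat_2 = -0.1470.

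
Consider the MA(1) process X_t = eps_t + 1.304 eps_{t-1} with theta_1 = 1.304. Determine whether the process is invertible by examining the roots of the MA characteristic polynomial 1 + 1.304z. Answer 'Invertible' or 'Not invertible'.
\text{Not invertible}

The MA(q) characteristic polynomial is P(z) = 1 + 1.304z.
Invertibility requires all roots to lie outside the unit circle, i.e. |z| > 1 for every root.
This is linear in z: 1 + (1.304) z = 0  =>  z = -1/(1.304) = -0.766871,  |z| = 0.766871.
Moduli of all roots: 0.7669.
All moduli strictly greater than 1? No.
Verdict: Not invertible.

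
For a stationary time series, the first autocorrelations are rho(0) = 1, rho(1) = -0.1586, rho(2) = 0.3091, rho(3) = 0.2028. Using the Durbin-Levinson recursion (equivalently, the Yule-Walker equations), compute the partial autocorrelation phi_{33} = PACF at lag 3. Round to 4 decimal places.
\phi_{33} = 0.3180

The PACF at lag k is phi_{kk}, the last component of the solution
to the Yule-Walker system G_k phi = r_k where
  (G_k)_{ij} = rho(|i - j|), (r_k)_i = rho(i), i,j = 1..k.
Equivalently, Durbin-Levinson gives phi_{kk} iteratively:
  phi_{11} = rho(1)
  phi_{kk} = [rho(k) - sum_{j=1..k-1} phi_{k-1,j} rho(k-j)]
            / [1 - sum_{j=1..k-1} phi_{k-1,j} rho(j)],
  phi_{k,j} = phi_{k-1,j} - phi_{kk} phi_{k-1,k-j},  j = 1..k-1.
Step k = 1:
  phi_11 = rho(1) = -0.1586.
Step k = 2:
  phi_22 = [rho(2) - phi_11 rho(1)] / [1 - phi_11 rho(1)] = [0.3091 - (-0.1586)(-0.1586)] / [1 - (-0.1586)(-0.1586)]
         = 0.28394604 / 0.97484604 = 0.291273.
  Update: phi_21 = phi_11 - phi_22 phi_11 = -0.1586 - (0.291273)(-0.1586) = -0.112404.
Step k = 3:
  phi_33 = [rho(3) - phi_21 rho(2) - phi_22 rho(1)] / [1 - phi_21 rho(1) - phi_22 rho(2)]
    numerator   = 0.2028 - (-0.112404)(0.3091) - (0.291273)(-0.1586) = 0.28373997
    denominator = 1 - (-0.112404)(-0.1586) - (0.291273)(0.3091) = 0.89214031
  phi_33 = 0.28373997 / 0.89214031 = 0.318.
Therefore phi_{33} = 0.3180.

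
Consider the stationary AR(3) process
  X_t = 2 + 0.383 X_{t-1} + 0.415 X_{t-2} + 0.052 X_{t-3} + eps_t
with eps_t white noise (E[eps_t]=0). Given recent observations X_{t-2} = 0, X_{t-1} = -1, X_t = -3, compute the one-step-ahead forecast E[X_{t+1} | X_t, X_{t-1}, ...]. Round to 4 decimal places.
E[X_{t+1} \mid \mathcal F_t] = 0.4360

For an AR(p) model X_t = c + sum_i phi_i X_{t-i} + eps_t, the
one-step-ahead conditional mean is
  E[X_{t+1} | X_t, ...] = c + sum_i phi_i X_{t+1-i}.
Substitute known values:
  E[X_{t+1} | ...] = 2 + (0.383) * (-3) + (0.415) * (-1) + (0.052) * (0)
                   = 0.4360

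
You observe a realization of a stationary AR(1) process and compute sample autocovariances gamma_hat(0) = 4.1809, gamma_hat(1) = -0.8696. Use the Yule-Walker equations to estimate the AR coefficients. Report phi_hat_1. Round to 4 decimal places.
\hat\phi_{1} = -0.2080

The Yule-Walker equations for an AR(p) process read, in matrix form,
  Gamma_p phi = r_p,   with   (Gamma_p)_{ij} = gamma(|i - j|),
                       (r_p)_i = gamma(i),   i,j = 1..p.
Substitute the sample gammas (Toeplitz matrix and right-hand side of size 1):
  Gamma_p = [[4.1809]]
  r_p     = [-0.8696]
With p = 1 this is the single equation gamma(0) phi_1 = gamma(1):
  phi_hat_1 = gamma(1) / gamma(0) = -0.8696 / 4.1809 = -0.2080.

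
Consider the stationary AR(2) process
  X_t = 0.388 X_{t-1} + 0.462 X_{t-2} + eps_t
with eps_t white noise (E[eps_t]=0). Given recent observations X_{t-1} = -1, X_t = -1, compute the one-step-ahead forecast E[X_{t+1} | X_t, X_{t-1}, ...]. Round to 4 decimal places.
E[X_{t+1} \mid \mathcal F_t] = -0.8500

For an AR(p) model X_t = c + sum_i phi_i X_{t-i} + eps_t, the
one-step-ahead conditional mean is
  E[X_{t+1} | X_t, ...] = c + sum_i phi_i X_{t+1-i}.
Substitute known values:
  E[X_{t+1} | ...] = (0.388) * (-1) + (0.462) * (-1)
                   = -0.8500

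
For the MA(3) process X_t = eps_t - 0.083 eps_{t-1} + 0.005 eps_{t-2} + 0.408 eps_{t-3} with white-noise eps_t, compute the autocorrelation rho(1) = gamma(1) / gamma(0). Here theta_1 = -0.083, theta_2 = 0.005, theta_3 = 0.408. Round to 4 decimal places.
\rho(1) = -0.0694

For an MA(q) process with theta_0 = 1, the autocovariance is
  gamma(k) = sigma^2 * sum_{i=0..q-k} theta_i * theta_{i+k},
and rho(k) = gamma(k) / gamma(0). Sigma^2 cancels.
  numerator   = (1)*(-0.083) + (-0.083)*(0.005) + (0.005)*(0.408) = -0.081375.
  denominator = (1)^2 + (-0.083)^2 + (0.005)^2 + (0.408)^2 = 1.173378.
  rho(1) = -0.081375 / 1.173378 = -0.0694.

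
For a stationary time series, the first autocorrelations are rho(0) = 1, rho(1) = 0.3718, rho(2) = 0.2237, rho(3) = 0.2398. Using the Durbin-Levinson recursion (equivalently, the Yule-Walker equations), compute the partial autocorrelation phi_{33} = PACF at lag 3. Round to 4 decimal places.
\phi_{33} = 0.1500

The PACF at lag k is phi_{kk}, the last component of the solution
to the Yule-Walker system G_k phi = r_k where
  (G_k)_{ij} = rho(|i - j|), (r_k)_i = rho(i), i,j = 1..k.
Equivalently, Durbin-Levinson gives phi_{kk} iteratively:
  phi_{11} = rho(1)
  phi_{kk} = [rho(k) - sum_{j=1..k-1} phi_{k-1,j} rho(k-j)]
            / [1 - sum_{j=1..k-1} phi_{k-1,j} rho(j)],
  phi_{k,j} = phi_{k-1,j} - phi_{kk} phi_{k-1,k-j},  j = 1..k-1.
Step k = 1:
  phi_11 = rho(1) = 0.3718.
Step k = 2:
  phi_22 = [rho(2) - phi_11 rho(1)] / [1 - phi_11 rho(1)] = [0.2237 - (0.3718)(0.3718)] / [1 - (0.3718)(0.3718)]
         = 0.08546476 / 0.86176476 = 0.099174.
  Update: phi_21 = phi_11 - phi_22 phi_11 = 0.3718 - (0.099174)(0.3718) = 0.334927.
Step k = 3:
  phi_33 = [rho(3) - phi_21 rho(2) - phi_22 rho(1)] / [1 - phi_21 rho(1) - phi_22 rho(2)]
    numerator   = 0.2398 - (0.334927)(0.2237) - (0.099174)(0.3718) = 0.12800388
    denominator = 1 - (0.334927)(0.3718) - (0.099174)(0.2237) = 0.85328887
  phi_33 = 0.12800388 / 0.85328887 = 0.15.
Therefore phi_{33} = 0.1500.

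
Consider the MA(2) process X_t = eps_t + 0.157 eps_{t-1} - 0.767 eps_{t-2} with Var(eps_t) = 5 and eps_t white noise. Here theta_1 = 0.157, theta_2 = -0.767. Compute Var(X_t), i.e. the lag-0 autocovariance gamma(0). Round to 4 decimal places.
\gamma(0) = 8.0647

For an MA(q) process X_t = eps_t + sum_i theta_i eps_{t-i} with
Var(eps_t) = sigma^2, the variance is
  gamma(0) = sigma^2 * (1 + sum_i theta_i^2).
  sum_i theta_i^2 = (0.157)^2 + (-0.767)^2 = 0.024649 + 0.588289 = 0.612938.
  gamma(0) = 5 * (1 + 0.612938) = 5 * 1.612938 = 8.06469, which rounds to 8.0647.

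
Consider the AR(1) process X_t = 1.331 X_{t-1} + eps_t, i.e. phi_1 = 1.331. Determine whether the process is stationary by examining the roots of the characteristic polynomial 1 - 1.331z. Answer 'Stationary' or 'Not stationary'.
\text{Not stationary}

The AR(p) characteristic polynomial is P(z) = 1 - 1.331z.
Stationarity requires all roots to lie outside the unit circle, i.e. |z| > 1 for every root.
This is linear in z: 1 + (-1.331) z = 0  =>  z = -1/(-1.331) = 0.751315,  |z| = 0.751315.
Moduli of all roots: 0.7513.
All moduli strictly greater than 1? No.
Verdict: Not stationary.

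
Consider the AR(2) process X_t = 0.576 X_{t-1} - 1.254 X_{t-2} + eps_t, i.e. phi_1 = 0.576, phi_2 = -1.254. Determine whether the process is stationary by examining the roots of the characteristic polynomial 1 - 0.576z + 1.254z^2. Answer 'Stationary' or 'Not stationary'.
\text{Not stationary}

The AR(p) characteristic polynomial is P(z) = 1 - 0.576z + 1.254z^2.
Stationarity requires all roots to lie outside the unit circle, i.e. |z| > 1 for every root.
Set 1 + (-0.576) z + (1.254) z^2 = 0, i.e. a z^2 + b z + c = 0 with a = 1.254, b = -0.576, c = 1.
Discriminant D = b^2 - 4ac = (-0.576)^2 - 4*(1.254)*1 = 0.331776 - (5.016) = -4.684224.
D < 0, so the roots are the complex-conjugate pair z = (-b +/- i sqrt(-D)) / (2a) = 0.2297 +/- 0.863i.
For a conjugate pair |z|^2 = z * conj(z) = (product of roots) = c/a = 1/(1.254) = 0.797448, so |z| = sqrt(0.797448) = 0.893 for both roots.
Moduli of all roots: 0.8930, 0.8930.
All moduli strictly greater than 1? No.
Verdict: Not stationary.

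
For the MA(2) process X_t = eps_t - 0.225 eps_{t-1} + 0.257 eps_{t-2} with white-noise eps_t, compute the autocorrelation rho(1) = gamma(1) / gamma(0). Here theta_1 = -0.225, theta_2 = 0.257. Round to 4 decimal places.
\rho(1) = -0.2533

For an MA(q) process with theta_0 = 1, the autocovariance is
  gamma(k) = sigma^2 * sum_{i=0..q-k} theta_i * theta_{i+k},
and rho(k) = gamma(k) / gamma(0). Sigma^2 cancels.
  numerator   = (1)*(-0.225) + (-0.225)*(0.257) = -0.282825.
  denominator = (1)^2 + (-0.225)^2 + (0.257)^2 = 1.116674.
  rho(1) = -0.282825 / 1.116674 = -0.2533.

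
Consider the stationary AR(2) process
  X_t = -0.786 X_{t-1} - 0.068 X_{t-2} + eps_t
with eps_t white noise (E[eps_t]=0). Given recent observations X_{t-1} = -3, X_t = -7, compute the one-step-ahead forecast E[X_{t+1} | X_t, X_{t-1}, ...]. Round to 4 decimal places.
E[X_{t+1} \mid \mathcal F_t] = 5.7060

For an AR(p) model X_t = c + sum_i phi_i X_{t-i} + eps_t, the
one-step-ahead conditional mean is
  E[X_{t+1} | X_t, ...] = c + sum_i phi_i X_{t+1-i}.
Substitute known values:
  E[X_{t+1} | ...] = (-0.786) * (-7) + (-0.068) * (-3)
                   = 5.7060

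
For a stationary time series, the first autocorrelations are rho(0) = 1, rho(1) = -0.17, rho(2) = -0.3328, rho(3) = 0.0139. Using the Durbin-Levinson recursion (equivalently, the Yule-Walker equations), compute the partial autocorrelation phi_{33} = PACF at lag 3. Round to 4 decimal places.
\phi_{33} = -0.1519

The PACF at lag k is phi_{kk}, the last component of the solution
to the Yule-Walker system G_k phi = r_k where
  (G_k)_{ij} = rho(|i - j|), (r_k)_i = rho(i), i,j = 1..k.
Equivalently, Durbin-Levinson gives phi_{kk} iteratively:
  phi_{11} = rho(1)
  phi_{kk} = [rho(k) - sum_{j=1..k-1} phi_{k-1,j} rho(k-j)]
            / [1 - sum_{j=1..k-1} phi_{k-1,j} rho(j)],
  phi_{k,j} = phi_{k-1,j} - phi_{kk} phi_{k-1,k-j},  j = 1..k-1.
Step k = 1:
  phi_11 = rho(1) = -0.17.
Step k = 2:
  phi_22 = [rho(2) - phi_11 rho(1)] / [1 - phi_11 rho(1)] = [-0.3328 - (-0.17)(-0.17)] / [1 - (-0.17)(-0.17)]
         = -0.3617 / 0.9711 = -0.372464.
  Update: phi_21 = phi_11 - phi_22 phi_11 = -0.17 - (-0.372464)(-0.17) = -0.233319.
Step k = 3:
  phi_33 = [rho(3) - phi_21 rho(2) - phi_22 rho(1)] / [1 - phi_21 rho(1) - phi_22 rho(2)]
    numerator   = 0.0139 - (-0.233319)(-0.3328) - (-0.372464)(-0.17) = -0.12706745
    denominator = 1 - (-0.233319)(-0.17) - (-0.372464)(-0.3328) = 0.83637969
  phi_33 = -0.12706745 / 0.83637969 = -0.1519.
Therefore phi_{33} = -0.1519.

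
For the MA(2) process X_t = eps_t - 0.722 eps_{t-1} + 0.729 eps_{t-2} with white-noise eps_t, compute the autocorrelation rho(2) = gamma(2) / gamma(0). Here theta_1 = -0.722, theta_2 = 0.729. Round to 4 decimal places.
\rho(2) = 0.3551

For an MA(q) process with theta_0 = 1, the autocovariance is
  gamma(k) = sigma^2 * sum_{i=0..q-k} theta_i * theta_{i+k},
and rho(k) = gamma(k) / gamma(0). Sigma^2 cancels.
  numerator   = (1)*(0.729) = 0.729.
  denominator = (1)^2 + (-0.722)^2 + (0.729)^2 = 2.052725.
  rho(2) = 0.729 / 2.052725 = 0.3551.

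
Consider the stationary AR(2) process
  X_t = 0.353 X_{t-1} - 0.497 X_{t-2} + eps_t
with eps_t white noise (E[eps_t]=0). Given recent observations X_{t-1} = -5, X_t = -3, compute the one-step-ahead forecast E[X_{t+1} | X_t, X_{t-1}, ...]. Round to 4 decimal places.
E[X_{t+1} \mid \mathcal F_t] = 1.4260

For an AR(p) model X_t = c + sum_i phi_i X_{t-i} + eps_t, the
one-step-ahead conditional mean is
  E[X_{t+1} | X_t, ...] = c + sum_i phi_i X_{t+1-i}.
Substitute known values:
  E[X_{t+1} | ...] = (0.353) * (-3) + (-0.497) * (-5)
                   = 1.4260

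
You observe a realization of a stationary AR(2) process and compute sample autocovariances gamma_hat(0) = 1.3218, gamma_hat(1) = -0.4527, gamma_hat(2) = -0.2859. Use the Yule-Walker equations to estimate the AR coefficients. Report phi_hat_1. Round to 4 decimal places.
\hat\phi_{1} = -0.4719

The Yule-Walker equations for an AR(p) process read, in matrix form,
  Gamma_p phi = r_p,   with   (Gamma_p)_{ij} = gamma(|i - j|),
                       (r_p)_i = gamma(i),   i,j = 1..p.
Substitute the sample gammas (Toeplitz matrix and right-hand side of size 2):
  Gamma_p = [[1.3218, -0.4527], [-0.4527, 1.3218]]
  r_p     = [-0.4527, -0.2859]
Written out:
  1.3218 phi_1 - 0.4527 phi_2 = -0.4527
  -0.4527 phi_1 + 1.3218 phi_2 = -0.2859
Solve by Cramer's rule:
  det = gamma(0)^2 - gamma(1)^2 = (1.3218)^2 - (-0.4527)^2 = 1.74715524 - 0.20493729 = 1.54221795
  phi_hat_1 = [gamma(1) gamma(0) - gamma(1) gamma(2)] / det = [(-0.4527)(1.3218) - (-0.4527)(-0.2859)] / 1.54221795 = -0.72780579 / 1.54221795 = -0.4719
  phi_hat_2 = [gamma(0) gamma(2) - gamma(1)^2] / det = [(1.3218)(-0.2859) - (-0.4527)^2] / 1.54221795 = -0.58283991 / 1.54221795 = -0.3779
So phi_hat = [-0.4719, -0.3779].
Therefore phi_hat_1 = -0.4719.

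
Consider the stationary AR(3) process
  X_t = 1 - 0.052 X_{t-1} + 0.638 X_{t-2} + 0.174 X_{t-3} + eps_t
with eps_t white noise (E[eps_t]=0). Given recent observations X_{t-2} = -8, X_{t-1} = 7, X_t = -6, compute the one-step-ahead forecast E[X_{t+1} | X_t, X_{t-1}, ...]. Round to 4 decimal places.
E[X_{t+1} \mid \mathcal F_t] = 4.3860

For an AR(p) model X_t = c + sum_i phi_i X_{t-i} + eps_t, the
one-step-ahead conditional mean is
  E[X_{t+1} | X_t, ...] = c + sum_i phi_i X_{t+1-i}.
Substitute known values:
  E[X_{t+1} | ...] = 1 + (-0.052) * (-6) + (0.638) * (7) + (0.174) * (-8)
                   = 4.3860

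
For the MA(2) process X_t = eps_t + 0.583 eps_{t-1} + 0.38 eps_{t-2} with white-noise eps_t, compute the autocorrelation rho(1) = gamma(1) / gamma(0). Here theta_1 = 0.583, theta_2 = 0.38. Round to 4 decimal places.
\rho(1) = 0.5420

For an MA(q) process with theta_0 = 1, the autocovariance is
  gamma(k) = sigma^2 * sum_{i=0..q-k} theta_i * theta_{i+k},
and rho(k) = gamma(k) / gamma(0). Sigma^2 cancels.
  numerator   = (1)*(0.583) + (0.583)*(0.38) = 0.80454.
  denominator = (1)^2 + (0.583)^2 + (0.38)^2 = 1.484289.
  rho(1) = 0.80454 / 1.484289 = 0.5420.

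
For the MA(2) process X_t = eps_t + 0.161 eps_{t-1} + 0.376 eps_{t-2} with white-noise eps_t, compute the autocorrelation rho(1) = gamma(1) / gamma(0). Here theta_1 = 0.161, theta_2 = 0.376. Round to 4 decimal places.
\rho(1) = 0.1898

For an MA(q) process with theta_0 = 1, the autocovariance is
  gamma(k) = sigma^2 * sum_{i=0..q-k} theta_i * theta_{i+k},
and rho(k) = gamma(k) / gamma(0). Sigma^2 cancels.
  numerator   = (1)*(0.161) + (0.161)*(0.376) = 0.221536.
  denominator = (1)^2 + (0.161)^2 + (0.376)^2 = 1.167297.
  rho(1) = 0.221536 / 1.167297 = 0.1898.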